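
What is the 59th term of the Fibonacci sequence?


Sequence: 1, 1, 2, 3, 5, 8, 13, 21, 34, 55, 89, 144, 233, 377, 610, 987, 1597, 2584, 4181, 6765, 10946, 17711, 28657, 46368, 75025, 121393, 196418, 317811, 514229, 832040, 1346269, 2178309, 3524578, 5702887, 9227465, 14930352, 24157817, 39088169, 63245986, 102334155, 165580141, 267914296, 433494437, 701408733, 1134903170, 1836311903, 2971215073, 4807526976, 7778742049, 12586269025, 20365011074, 32951280099, 53316291173, 86267571272, 139583862445, 225851433717, 365435296162, 591286729879, 956722026041
F(59) = 956722026041


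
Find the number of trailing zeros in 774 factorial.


floor(774/5) = 154
floor(774/25) = 30
floor(774/125) = 6
floor(774/625) = 1
Total = 191

191 trailing zeros


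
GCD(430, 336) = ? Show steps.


430 = 1 * 336 + 94
336 = 3 * 94 + 54
94 = 1 * 54 + 40
54 = 1 * 40 + 14
40 = 2 * 14 + 12
14 = 1 * 12 + 2
12 = 6 * 2 + 0
GCD = 2


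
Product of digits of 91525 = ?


9 × 1 × 5 × 2 × 5 = 450


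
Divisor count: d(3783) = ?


3783 = 3^1 × 13^1 × 97^1
d(3783) = (1+1) × (1+1) × (1+1) = 8

8 divisors


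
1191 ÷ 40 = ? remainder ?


1191 = 40 * 29 + 31
Check: 1160 + 31 = 1191

q = 29, r = 31


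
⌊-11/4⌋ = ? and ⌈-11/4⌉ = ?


-11/4 = -2.7500
floor = -3
ceil = -2

floor = -3, ceil = -2


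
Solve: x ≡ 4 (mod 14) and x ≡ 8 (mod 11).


M = 14*11 = 154
M1 = M/14 = 11, M2 = M/11 = 14
M1^(-1) mod 14 = 9, M2^(-1) mod 11 = 4
x = 4*11*9 + 8*14*4 = 844
844 mod 154 = 74
Check: 74 mod 14 = 4 ✓, 74 mod 11 = 8 ✓

x ≡ 74 (mod 154)


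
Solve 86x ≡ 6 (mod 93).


GCD(86, 93) = 1, unique solution
a^(-1) mod 93 = 53
x = 53 * 6 mod 93 = 39

x ≡ 39 (mod 93)


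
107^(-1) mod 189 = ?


Use the extended Euclidean algorithm on (189, 107); each row r = 189*s + 107*t:
r=189, s=1, t=0
r=107, s=0, t=1
q=1: r=82, s=1, t=-1   [189*(1) + 107*(-1) = 82]
q=1: r=25, s=-1, t=2   [189*(-1) + 107*(2) = 25]
q=3: r=7, s=4, t=-7   [189*(4) + 107*(-7) = 7]
q=3: r=4, s=-13, t=23   [189*(-13) + 107*(23) = 4]
q=1: r=3, s=17, t=-30   [189*(17) + 107*(-30) = 3]
q=1: r=1, s=-30, t=53   [189*(-30) + 107*(53) = 1]
q=3: r=0, s=107, t=-189   [189*(107) + 107*(-189) = 0]
GCD = 1 with t = 53, so 107*(53) ≡ 1 (mod 189)
Inverse = 53 mod 189 = 53
Check: 107 * 53 = 5671 ≡ 1 (mod 189)

107^(-1) ≡ 53 (mod 189)


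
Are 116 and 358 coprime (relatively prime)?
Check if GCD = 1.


Euclidean algorithm:
358 = 3 * 116 + 10
116 = 11 * 10 + 6
10 = 1 * 6 + 4
6 = 1 * 4 + 2
4 = 2 * 2 + 0
GCD(116, 358) = 2

No, not coprime (GCD = 2)


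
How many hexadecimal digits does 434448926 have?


434448926 in base 16 = 19E52A1E
Number of digits = 8

8 digits (base 16)


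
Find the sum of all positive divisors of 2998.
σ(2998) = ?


Divisors of 2998: 1, 2, 1499, 2998
Sum = 1 + 2 + 1499 + 2998 = 4500

σ(2998) = 4500


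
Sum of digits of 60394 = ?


6 + 0 + 3 + 9 + 4 = 22


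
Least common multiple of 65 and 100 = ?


GCD(65, 100) = 5
LCM = 65*100/5 = 6500/5 = 1300

LCM = 1300


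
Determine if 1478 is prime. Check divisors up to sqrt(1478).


1478 / 2 = 739 (exact division)
1478 is NOT prime.

No, 1478 is not prime


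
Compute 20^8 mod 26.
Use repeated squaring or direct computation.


20^1 mod 26 = 20
20^2 mod 26 = 10
20^3 mod 26 = 18
20^4 mod 26 = 22
20^5 mod 26 = 24
20^6 mod 26 = 12
20^7 mod 26 = 6
20^8 mod 26 = 16


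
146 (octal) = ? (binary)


146 (base 8) = 102 (decimal)
102 (decimal) = 1100110 (base 2)


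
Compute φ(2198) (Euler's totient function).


2198 = 2 × 7 × 157
Prime factors: 2, 7, 157
φ(2198) = 2198 × (1-1/2) × (1-1/7) × (1-1/157)
= 2198 × 1/2 × 6/7 × 156/157 = 936

φ(2198) = 936


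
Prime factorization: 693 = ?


693 / 3 = 231
231 / 3 = 77
77 / 7 = 11
11 / 11 = 1
693 = 3^2 × 7 × 11


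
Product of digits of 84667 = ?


8 × 4 × 6 × 6 × 7 = 8064


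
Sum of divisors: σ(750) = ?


Divisors of 750: 1, 2, 3, 5, 6, 10, 15, 25, 30, 50, 75, 125, 150, 250, 375, 750
Sum = 1 + 2 + 3 + 5 + 6 + 10 + 15 + 25 + 30 + 50 + 75 + 125 + 150 + 250 + 375 + 750 = 1872

σ(750) = 1872


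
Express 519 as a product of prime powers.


519 / 3 = 173
173 / 173 = 1
519 = 3 × 173


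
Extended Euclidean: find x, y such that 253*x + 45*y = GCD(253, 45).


Tabular extended Euclidean (each row: r = 253*s + 45*t):
r=253, s=1, t=0
r=45, s=0, t=1
q=5: r=28, s=1, t=-5   [253*(1) + 45*(-5) = 28]
q=1: r=17, s=-1, t=6   [253*(-1) + 45*(6) = 17]
q=1: r=11, s=2, t=-11   [253*(2) + 45*(-11) = 11]
q=1: r=6, s=-3, t=17   [253*(-3) + 45*(17) = 6]
q=1: r=5, s=5, t=-28   [253*(5) + 45*(-28) = 5]
q=1: r=1, s=-8, t=45   [253*(-8) + 45*(45) = 1]
q=5: r=0, s=45, t=-253   [253*(45) + 45*(-253) = 0]
GCD = 1; from the row with r=1: x=-8, y=45
Check: 253*(-8) + 45*(45) = -2024 + 2025 = 1

GCD = 1, x = -8, y = 45


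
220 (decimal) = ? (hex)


220 (base 10) = 220 (decimal)
220 (decimal) = DC (base 16)


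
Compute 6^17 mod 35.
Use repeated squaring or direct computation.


6^1 mod 35 = 6
6^2 mod 35 = 1
6^3 mod 35 = 6
6^4 mod 35 = 1
6^5 mod 35 = 6
6^6 mod 35 = 1
6^7 mod 35 = 6
6^8 mod 35 = 1
6^9 mod 35 = 6
6^10 mod 35 = 1
6^11 mod 35 = 6
6^12 mod 35 = 1
6^13 mod 35 = 6
6^14 mod 35 = 1
6^15 mod 35 = 6
6^16 mod 35 = 1
6^17 mod 35 = 6


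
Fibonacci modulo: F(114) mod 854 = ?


F(k) mod 854 for k=1..114:
1, 1, 2, 3, 5, 8, 13, 21, 34, 55, 89, 144, 233, 377, 610, 133, 743, 22, 765, 787, 698, 631, 475, 252, 727, 125, 852, 123, 121, 244, 365, 609, 120, 729, 849, 724, 719, 589, 454, 189, 643, 832, 621, 599, 366, 111, 477, 588, 211, 799, 156, 101, 257, 358, 615, 119, 734, 853, 733, 732, 611, 489, 246, 735, 127, 8, 135, 143, 278, 421, 699, 266, 111, 377, 488, 11, 499, 510, 155, 665, 820, 631, 597, 374, 117, 491, 608, 245, 853, 244, 243, 487, 730, 363, 239, 602, 841, 589, 576, 311, 33, 344, 377, 721, 244, 111, 355, 466, 821, 433, 400, 833, 379, 358
F(114) mod 854 = 358


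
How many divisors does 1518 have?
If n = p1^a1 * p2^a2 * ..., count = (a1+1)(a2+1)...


1518 = 2^1 × 3^1 × 11^1 × 23^1
d(1518) = (1+1) × (1+1) × (1+1) × (1+1) = 16

16 divisors


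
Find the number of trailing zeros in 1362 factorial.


floor(1362/5) = 272
floor(1362/25) = 54
floor(1362/125) = 10
floor(1362/625) = 2
Total = 338

338 trailing zeros


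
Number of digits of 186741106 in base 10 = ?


186741106 has 9 digits in base 10
floor(log10(186741106)) + 1 = floor(8.2712) + 1 = 9

9 digits (base 10)


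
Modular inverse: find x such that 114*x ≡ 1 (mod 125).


Use the extended Euclidean algorithm on (125, 114); each row r = 125*s + 114*t:
r=125, s=1, t=0
r=114, s=0, t=1
q=1: r=11, s=1, t=-1   [125*(1) + 114*(-1) = 11]
q=10: r=4, s=-10, t=11   [125*(-10) + 114*(11) = 4]
q=2: r=3, s=21, t=-23   [125*(21) + 114*(-23) = 3]
q=1: r=1, s=-31, t=34   [125*(-31) + 114*(34) = 1]
q=3: r=0, s=114, t=-125   [125*(114) + 114*(-125) = 0]
GCD = 1 with t = 34, so 114*(34) ≡ 1 (mod 125)
Inverse = 34 mod 125 = 34
Check: 114 * 34 = 3876 ≡ 1 (mod 125)

114^(-1) ≡ 34 (mod 125)


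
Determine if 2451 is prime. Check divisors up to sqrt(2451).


2451 / 3 = 817 (exact division)
2451 is NOT prime.

No, 2451 is not prime


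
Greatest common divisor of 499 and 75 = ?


499 = 6 * 75 + 49
75 = 1 * 49 + 26
49 = 1 * 26 + 23
26 = 1 * 23 + 3
23 = 7 * 3 + 2
3 = 1 * 2 + 1
2 = 2 * 1 + 0
GCD = 1


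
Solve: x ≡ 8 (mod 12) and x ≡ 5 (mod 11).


M = 12*11 = 132
M1 = M/12 = 11, M2 = M/11 = 12
M1^(-1) mod 12 = 11, M2^(-1) mod 11 = 1
x = 8*11*11 + 5*12*1 = 1028
1028 mod 132 = 104
Check: 104 mod 12 = 8 ✓, 104 mod 11 = 5 ✓

x ≡ 104 (mod 132)


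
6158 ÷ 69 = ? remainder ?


6158 = 69 * 89 + 17
Check: 6141 + 17 = 6158

q = 89, r = 17


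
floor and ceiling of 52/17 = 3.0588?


52/17 = 3.0588
floor = 3
ceil = 4

floor = 3, ceil = 4


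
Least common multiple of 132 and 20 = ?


GCD(132, 20) = 4
LCM = 132*20/4 = 2640/4 = 660

LCM = 660


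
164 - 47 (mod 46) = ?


164 - 47 = 117
117 mod 46 = 25


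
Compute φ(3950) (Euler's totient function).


3950 = 2 × 5^2 × 79
Prime factors: 2, 5, 79
φ(3950) = 3950 × (1-1/2) × (1-1/5) × (1-1/79)
= 3950 × 1/2 × 4/5 × 78/79 = 1560

φ(3950) = 1560


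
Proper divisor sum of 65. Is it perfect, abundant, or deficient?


Proper divisors: 1, 5, 13
Sum = 1 + 5 + 13 = 19
19 < 65 → deficient

s(65) = 19 (deficient)


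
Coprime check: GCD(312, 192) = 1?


Euclidean algorithm:
312 = 1 * 192 + 120
192 = 1 * 120 + 72
120 = 1 * 72 + 48
72 = 1 * 48 + 24
48 = 2 * 24 + 0
GCD(312, 192) = 24

No, not coprime (GCD = 24)


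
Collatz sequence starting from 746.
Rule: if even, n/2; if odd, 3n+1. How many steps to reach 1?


746 → 373 → 1120 → 560 → 280 → 140 → 70 → 35 → 106 → 53 → 160 → 80 → 40 → 20 → 10 → 5 → 16 → 8 → 4 → 2 → 1
Total steps = 20

20 steps


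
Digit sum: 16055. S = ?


1 + 6 + 0 + 5 + 5 = 17


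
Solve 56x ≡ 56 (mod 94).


GCD(56, 94) = 2 divides 56
Divide: 28x ≡ 28 (mod 47)
x ≡ 1 (mod 47)


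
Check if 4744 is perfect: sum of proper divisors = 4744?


Proper divisors of 4744: 1, 2, 4, 8, 593, 1186, 2372
Sum = 1 + 2 + 4 + 8 + 593 + 1186 + 2372 = 4166

No, 4744 is not perfect (4166 ≠ 4744)


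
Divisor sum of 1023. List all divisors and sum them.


Divisors of 1023: 1, 3, 11, 31, 33, 93, 341, 1023
Sum = 1 + 3 + 11 + 31 + 33 + 93 + 341 + 1023 = 1536

σ(1023) = 1536


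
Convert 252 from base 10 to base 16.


252 (base 10) = 252 (decimal)
252 (decimal) = FC (base 16)


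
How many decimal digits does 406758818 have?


406758818 has 9 digits in base 10
floor(log10(406758818)) + 1 = floor(8.6093) + 1 = 9

9 digits (base 10)


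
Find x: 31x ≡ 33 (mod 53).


GCD(31, 53) = 1, unique solution
a^(-1) mod 53 = 12
x = 12 * 33 mod 53 = 25

x ≡ 25 (mod 53)


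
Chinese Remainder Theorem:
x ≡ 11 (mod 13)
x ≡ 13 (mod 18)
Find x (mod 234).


M = 13*18 = 234
M1 = M/13 = 18, M2 = M/18 = 13
M1^(-1) mod 13 = 8, M2^(-1) mod 18 = 7
x = 11*18*8 + 13*13*7 = 2767
2767 mod 234 = 193
Check: 193 mod 13 = 11 ✓, 193 mod 18 = 13 ✓

x ≡ 193 (mod 234)


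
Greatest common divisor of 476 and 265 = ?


476 = 1 * 265 + 211
265 = 1 * 211 + 54
211 = 3 * 54 + 49
54 = 1 * 49 + 5
49 = 9 * 5 + 4
5 = 1 * 4 + 1
4 = 4 * 1 + 0
GCD = 1


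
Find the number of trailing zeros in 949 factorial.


floor(949/5) = 189
floor(949/25) = 37
floor(949/125) = 7
floor(949/625) = 1
Total = 234

234 trailing zeros


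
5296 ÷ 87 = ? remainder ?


5296 = 87 * 60 + 76
Check: 5220 + 76 = 5296

q = 60, r = 76


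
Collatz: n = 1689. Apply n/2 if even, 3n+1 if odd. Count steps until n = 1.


1689 → 5068 → 2534 → 1267 → 3802 → 1901 → 5704 → 2852 → 1426 → 713 → 2140 → 1070 → 535 → 1606 → 803 → 2410 → 1205 → 3616 → 1808 → 904 → 452 → 226 → 113 → 340 → 170 → 85 → 256 → 128 → 64 → 32 → 16 → 8 → 4 → 2 → 1
Total steps = 34

34 steps


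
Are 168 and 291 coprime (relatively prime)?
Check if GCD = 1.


Euclidean algorithm:
291 = 1 * 168 + 123
168 = 1 * 123 + 45
123 = 2 * 45 + 33
45 = 1 * 33 + 12
33 = 2 * 12 + 9
12 = 1 * 9 + 3
9 = 3 * 3 + 0
GCD(168, 291) = 3

No, not coprime (GCD = 3)


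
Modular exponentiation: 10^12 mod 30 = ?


10^1 mod 30 = 10
10^2 mod 30 = 10
10^3 mod 30 = 10
10^4 mod 30 = 10
10^5 mod 30 = 10
10^6 mod 30 = 10
10^7 mod 30 = 10
10^8 mod 30 = 10
10^9 mod 30 = 10
10^10 mod 30 = 10
10^11 mod 30 = 10
10^12 mod 30 = 10


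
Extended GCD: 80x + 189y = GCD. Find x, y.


Tabular extended Euclidean (each row: r = 80*s + 189*t):
r=80, s=1, t=0
r=189, s=0, t=1
q=0: r=80, s=1, t=0   [80*(1) + 189*(0) = 80]
q=2: r=29, s=-2, t=1   [80*(-2) + 189*(1) = 29]
q=2: r=22, s=5, t=-2   [80*(5) + 189*(-2) = 22]
q=1: r=7, s=-7, t=3   [80*(-7) + 189*(3) = 7]
q=3: r=1, s=26, t=-11   [80*(26) + 189*(-11) = 1]
q=7: r=0, s=-189, t=80   [80*(-189) + 189*(80) = 0]
GCD = 1; from the row with r=1: x=26, y=-11
Check: 80*(26) + 189*(-11) = 2080 - 2079 = 1

GCD = 1, x = 26, y = -11


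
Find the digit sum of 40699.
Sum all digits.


4 + 0 + 6 + 9 + 9 = 28


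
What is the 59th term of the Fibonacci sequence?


Sequence: 1, 1, 2, 3, 5, 8, 13, 21, 34, 55, 89, 144, 233, 377, 610, 987, 1597, 2584, 4181, 6765, 10946, 17711, 28657, 46368, 75025, 121393, 196418, 317811, 514229, 832040, 1346269, 2178309, 3524578, 5702887, 9227465, 14930352, 24157817, 39088169, 63245986, 102334155, 165580141, 267914296, 433494437, 701408733, 1134903170, 1836311903, 2971215073, 4807526976, 7778742049, 12586269025, 20365011074, 32951280099, 53316291173, 86267571272, 139583862445, 225851433717, 365435296162, 591286729879, 956722026041
F(59) = 956722026041


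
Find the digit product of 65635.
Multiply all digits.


6 × 5 × 6 × 3 × 5 = 2700


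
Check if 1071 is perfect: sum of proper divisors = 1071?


Proper divisors of 1071: 1, 3, 7, 9, 17, 21, 51, 63, 119, 153, 357
Sum = 1 + 3 + 7 + 9 + 17 + 21 + 51 + 63 + 119 + 153 + 357 = 801

No, 1071 is not perfect (801 ≠ 1071)


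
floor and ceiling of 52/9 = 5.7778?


52/9 = 5.7778
floor = 5
ceil = 6

floor = 5, ceil = 6


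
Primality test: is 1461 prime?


1461 / 3 = 487 (exact division)
1461 is NOT prime.

No, 1461 is not prime


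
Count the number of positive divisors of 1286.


1286 = 2^1 × 643^1
d(1286) = (1+1) × (1+1) = 4

4 divisors


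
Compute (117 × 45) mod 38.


117 × 45 = 5265
5265 mod 38 = 21


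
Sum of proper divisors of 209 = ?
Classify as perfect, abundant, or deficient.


Proper divisors: 1, 11, 19
Sum = 1 + 11 + 19 = 31
31 < 209 → deficient

s(209) = 31 (deficient)


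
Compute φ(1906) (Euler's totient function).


1906 = 2 × 953
Prime factors: 2, 953
φ(1906) = 1906 × (1-1/2) × (1-1/953)
= 1906 × 1/2 × 952/953 = 952

φ(1906) = 952


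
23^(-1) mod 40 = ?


Use the extended Euclidean algorithm on (40, 23); each row r = 40*s + 23*t:
r=40, s=1, t=0
r=23, s=0, t=1
q=1: r=17, s=1, t=-1   [40*(1) + 23*(-1) = 17]
q=1: r=6, s=-1, t=2   [40*(-1) + 23*(2) = 6]
q=2: r=5, s=3, t=-5   [40*(3) + 23*(-5) = 5]
q=1: r=1, s=-4, t=7   [40*(-4) + 23*(7) = 1]
q=5: r=0, s=23, t=-40   [40*(23) + 23*(-40) = 0]
GCD = 1 with t = 7, so 23*(7) ≡ 1 (mod 40)
Inverse = 7 mod 40 = 7
Check: 23 * 7 = 161 ≡ 1 (mod 40)

23^(-1) ≡ 7 (mod 40)


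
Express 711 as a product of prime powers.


711 / 3 = 237
237 / 3 = 79
79 / 79 = 1
711 = 3^2 × 79


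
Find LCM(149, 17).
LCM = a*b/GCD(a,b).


GCD(149, 17) = 1
LCM = 149*17/1 = 2533/1 = 2533

LCM = 2533


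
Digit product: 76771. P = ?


7 × 6 × 7 × 7 × 1 = 2058


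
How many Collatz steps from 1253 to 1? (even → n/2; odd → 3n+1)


1253 → 3760 → 1880 → 940 → 470 → 235 → 706 → 353 → 1060 → 530 → 265 → 796 → 398 → 199 → 598 → 299 → 898 → 449 → 1348 → 674 → 337 → 1012 → 506 → 253 → 760 → 380 → 190 → 95 → 286 → 143 → 430 → 215 → 646 → 323 → 970 → 485 → 1456 → 728 → 364 → 182 → 91 → 274 → 137 → 412 → 206 → 103 → 310 → 155 → 466 → 233 → 700 → 350 → 175 → 526 → 263 → 790 → 395 → 1186 → 593 → 1780 → 890 → 445 → 1336 → 668 → 334 → 167 → 502 → 251 → 754 → 377 → 1132 → 566 → 283 → 850 → 425 → 1276 → 638 → 319 → 958 → 479 → 1438 → 719 → 2158 → 1079 → 3238 → 1619 → 4858 → 2429 → 7288 → 3644 → 1822 → 911 → 2734 → 1367 → 4102 → 2051 → 6154 → 3077 → 9232 → 4616 → 2308 → 1154 → 577 → 1732 → 866 → 433 → 1300 → 650 → 325 → 976 → 488 → 244 → 122 → 61 → 184 → 92 → 46 → 23 → 70 → 35 → 106 → 53 → 160 → 80 → 40 → 20 → 10 → 5 → 16 → 8 → 4 → 2 → 1
Total steps = 132

132 steps


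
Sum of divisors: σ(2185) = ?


Divisors of 2185: 1, 5, 19, 23, 95, 115, 437, 2185
Sum = 1 + 5 + 19 + 23 + 95 + 115 + 437 + 2185 = 2880

σ(2185) = 2880


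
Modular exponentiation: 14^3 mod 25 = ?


14^1 mod 25 = 14
14^2 mod 25 = 21
14^3 mod 25 = 19


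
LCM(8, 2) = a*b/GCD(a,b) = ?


GCD(8, 2) = 2
LCM = 8*2/2 = 16/2 = 8

LCM = 8


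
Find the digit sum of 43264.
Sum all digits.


4 + 3 + 2 + 6 + 4 = 19


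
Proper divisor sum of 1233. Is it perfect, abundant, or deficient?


Proper divisors: 1, 3, 9, 137, 411
Sum = 1 + 3 + 9 + 137 + 411 = 561
561 < 1233 → deficient

s(1233) = 561 (deficient)


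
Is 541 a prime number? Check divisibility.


Check divisors up to sqrt(541) = 23.2594
No divisors found.
541 is prime.

Yes, 541 is prime


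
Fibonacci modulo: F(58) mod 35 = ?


F(k) mod 35 for k=1..58:
1, 1, 2, 3, 5, 8, 13, 21, 34, 20, 19, 4, 23, 27, 15, 7, 22, 29, 16, 10, 26, 1, 27, 28, 20, 13, 33, 11, 9, 20, 29, 14, 8, 22, 30, 17, 12, 29, 6, 0, 6, 6, 12, 18, 30, 13, 8, 21, 29, 15, 9, 24, 33, 22, 20, 7, 27, 34
F(58) mod 35 = 34


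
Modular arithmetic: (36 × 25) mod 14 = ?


36 × 25 = 900
900 mod 14 = 4


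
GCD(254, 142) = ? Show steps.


254 = 1 * 142 + 112
142 = 1 * 112 + 30
112 = 3 * 30 + 22
30 = 1 * 22 + 8
22 = 2 * 8 + 6
8 = 1 * 6 + 2
6 = 3 * 2 + 0
GCD = 2


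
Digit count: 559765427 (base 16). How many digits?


559765427 in base 16 = 215D57B3
Number of digits = 8

8 digits (base 16)


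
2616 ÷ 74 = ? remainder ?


2616 = 74 * 35 + 26
Check: 2590 + 26 = 2616

q = 35, r = 26


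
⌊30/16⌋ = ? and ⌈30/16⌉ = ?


30/16 = 1.8750
floor = 1
ceil = 2

floor = 1, ceil = 2


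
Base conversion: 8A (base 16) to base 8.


8A (base 16) = 138 (decimal)
138 (decimal) = 212 (base 8)


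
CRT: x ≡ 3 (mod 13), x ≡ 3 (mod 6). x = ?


M = 13*6 = 78
M1 = M/13 = 6, M2 = M/6 = 13
M1^(-1) mod 13 = 11, M2^(-1) mod 6 = 1
x = 3*6*11 + 3*13*1 = 237
237 mod 78 = 3
Check: 3 mod 13 = 3 ✓, 3 mod 6 = 3 ✓

x ≡ 3 (mod 78)


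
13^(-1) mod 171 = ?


Use the extended Euclidean algorithm on (171, 13); each row r = 171*s + 13*t:
r=171, s=1, t=0
r=13, s=0, t=1
q=13: r=2, s=1, t=-13   [171*(1) + 13*(-13) = 2]
q=6: r=1, s=-6, t=79   [171*(-6) + 13*(79) = 1]
q=2: r=0, s=13, t=-171   [171*(13) + 13*(-171) = 0]
GCD = 1 with t = 79, so 13*(79) ≡ 1 (mod 171)
Inverse = 79 mod 171 = 79
Check: 13 * 79 = 1027 ≡ 1 (mod 171)

13^(-1) ≡ 79 (mod 171)


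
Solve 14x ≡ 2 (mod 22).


GCD(14, 22) = 2 divides 2
Divide: 7x ≡ 1 (mod 11)
x ≡ 8 (mod 11)


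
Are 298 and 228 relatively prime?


Euclidean algorithm:
298 = 1 * 228 + 70
228 = 3 * 70 + 18
70 = 3 * 18 + 16
18 = 1 * 16 + 2
16 = 8 * 2 + 0
GCD(298, 228) = 2

No, not coprime (GCD = 2)


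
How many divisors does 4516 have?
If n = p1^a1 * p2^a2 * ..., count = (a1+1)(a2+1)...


4516 = 2^2 × 1129^1
d(4516) = (2+1) × (1+1) = 6

6 divisors


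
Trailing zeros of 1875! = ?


floor(1875/5) = 375
floor(1875/25) = 75
floor(1875/125) = 15
floor(1875/625) = 3
Total = 468

468 trailing zeros


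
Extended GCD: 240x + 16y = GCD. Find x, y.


Tabular extended Euclidean (each row: r = 240*s + 16*t):
r=240, s=1, t=0
r=16, s=0, t=1
q=15: r=0, s=1, t=-15   [240*(1) + 16*(-15) = 0]
GCD = 16; from the row with r=16: x=0, y=1
Check: 240*(0) + 16*(1) = 0 + 16 = 16

GCD = 16, x = 0, y = 1


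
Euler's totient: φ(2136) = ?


2136 = 2^3 × 3 × 89
Prime factors: 2, 3, 89
φ(2136) = 2136 × (1-1/2) × (1-1/3) × (1-1/89)
= 2136 × 1/2 × 2/3 × 88/89 = 704

φ(2136) = 704


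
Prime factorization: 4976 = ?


4976 / 2 = 2488
2488 / 2 = 1244
1244 / 2 = 622
622 / 2 = 311
311 / 311 = 1
4976 = 2^4 × 311


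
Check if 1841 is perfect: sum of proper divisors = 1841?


Proper divisors of 1841: 1, 7, 263
Sum = 1 + 7 + 263 = 271

No, 1841 is not perfect (271 ≠ 1841)


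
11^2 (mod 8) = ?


11^1 mod 8 = 3
11^2 mod 8 = 1


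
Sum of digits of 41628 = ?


4 + 1 + 6 + 2 + 8 = 21


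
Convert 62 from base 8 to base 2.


62 (base 8) = 50 (decimal)
50 (decimal) = 110010 (base 2)


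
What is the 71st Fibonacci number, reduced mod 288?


F(k) mod 288 for k=1..71:
1, 1, 2, 3, 5, 8, 13, 21, 34, 55, 89, 144, 233, 89, 34, 123, 157, 280, 149, 141, 2, 143, 145, 0, 145, 145, 2, 147, 149, 8, 157, 165, 34, 199, 233, 144, 89, 233, 34, 267, 13, 280, 5, 285, 2, 287, 1, 0, 1, 1, 2, 3, 5, 8, 13, 21, 34, 55, 89, 144, 233, 89, 34, 123, 157, 280, 149, 141, 2, 143, 145
F(71) mod 288 = 145


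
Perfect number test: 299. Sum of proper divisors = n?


Proper divisors of 299: 1, 13, 23
Sum = 1 + 13 + 23 = 37

No, 299 is not perfect (37 ≠ 299)


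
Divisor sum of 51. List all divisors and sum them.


Divisors of 51: 1, 3, 17, 51
Sum = 1 + 3 + 17 + 51 = 72

σ(51) = 72


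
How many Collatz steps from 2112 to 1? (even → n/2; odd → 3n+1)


2112 → 1056 → 528 → 264 → 132 → 66 → 33 → 100 → 50 → 25 → 76 → 38 → 19 → 58 → 29 → 88 → 44 → 22 → 11 → 34 → 17 → 52 → 26 → 13 → 40 → 20 → 10 → 5 → 16 → 8 → 4 → 2 → 1
Total steps = 32

32 steps


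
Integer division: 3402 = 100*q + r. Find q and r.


3402 = 100 * 34 + 2
Check: 3400 + 2 = 3402

q = 34, r = 2


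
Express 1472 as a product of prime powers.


1472 / 2 = 736
736 / 2 = 368
368 / 2 = 184
184 / 2 = 92
92 / 2 = 46
46 / 2 = 23
23 / 23 = 1
1472 = 2^6 × 23


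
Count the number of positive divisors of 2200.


2200 = 2^3 × 5^2 × 11^1
d(2200) = (3+1) × (2+1) × (1+1) = 24

24 divisors


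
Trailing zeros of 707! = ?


floor(707/5) = 141
floor(707/25) = 28
floor(707/125) = 5
floor(707/625) = 1
Total = 175

175 trailing zeros


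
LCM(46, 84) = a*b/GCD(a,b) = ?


GCD(46, 84) = 2
LCM = 46*84/2 = 3864/2 = 1932

LCM = 1932


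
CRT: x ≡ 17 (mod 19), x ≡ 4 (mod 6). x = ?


M = 19*6 = 114
M1 = M/19 = 6, M2 = M/6 = 19
M1^(-1) mod 19 = 16, M2^(-1) mod 6 = 1
x = 17*6*16 + 4*19*1 = 1708
1708 mod 114 = 112
Check: 112 mod 19 = 17 ✓, 112 mod 6 = 4 ✓

x ≡ 112 (mod 114)


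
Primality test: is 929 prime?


Check divisors up to sqrt(929) = 30.4795
No divisors found.
929 is prime.

Yes, 929 is prime


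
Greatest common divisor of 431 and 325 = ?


431 = 1 * 325 + 106
325 = 3 * 106 + 7
106 = 15 * 7 + 1
7 = 7 * 1 + 0
GCD = 1


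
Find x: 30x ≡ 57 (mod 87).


GCD(30, 87) = 3 divides 57
Divide: 10x ≡ 19 (mod 29)
x ≡ 28 (mod 29)


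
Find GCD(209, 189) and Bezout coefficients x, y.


Tabular extended Euclidean (each row: r = 209*s + 189*t):
r=209, s=1, t=0
r=189, s=0, t=1
q=1: r=20, s=1, t=-1   [209*(1) + 189*(-1) = 20]
q=9: r=9, s=-9, t=10   [209*(-9) + 189*(10) = 9]
q=2: r=2, s=19, t=-21   [209*(19) + 189*(-21) = 2]
q=4: r=1, s=-85, t=94   [209*(-85) + 189*(94) = 1]
q=2: r=0, s=189, t=-209   [209*(189) + 189*(-209) = 0]
GCD = 1; from the row with r=1: x=-85, y=94
Check: 209*(-85) + 189*(94) = -17765 + 17766 = 1

GCD = 1, x = -85, y = 94


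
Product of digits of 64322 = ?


6 × 4 × 3 × 2 × 2 = 288


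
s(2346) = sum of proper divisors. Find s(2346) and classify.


Proper divisors: 1, 2, 3, 6, 17, 23, 34, 46, 51, 69, 102, 138, 391, 782, 1173
Sum = 1 + 2 + 3 + 6 + 17 + 23 + 34 + 46 + 51 + 69 + 102 + 138 + 391 + 782 + 1173 = 2838
2838 > 2346 → abundant

s(2346) = 2838 (abundant)


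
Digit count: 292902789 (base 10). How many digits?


292902789 has 9 digits in base 10
floor(log10(292902789)) + 1 = floor(8.4667) + 1 = 9

9 digits (base 10)


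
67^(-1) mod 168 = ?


Use the extended Euclidean algorithm on (168, 67); each row r = 168*s + 67*t:
r=168, s=1, t=0
r=67, s=0, t=1
q=2: r=34, s=1, t=-2   [168*(1) + 67*(-2) = 34]
q=1: r=33, s=-1, t=3   [168*(-1) + 67*(3) = 33]
q=1: r=1, s=2, t=-5   [168*(2) + 67*(-5) = 1]
q=33: r=0, s=-67, t=168   [168*(-67) + 67*(168) = 0]
GCD = 1 with t = -5, so 67*(-5) ≡ 1 (mod 168)
Inverse = -5 mod 168 = 163
Check: 67 * 163 = 10921 ≡ 1 (mod 168)

67^(-1) ≡ 163 (mod 168)


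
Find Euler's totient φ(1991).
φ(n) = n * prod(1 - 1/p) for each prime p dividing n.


1991 = 11 × 181
Prime factors: 11, 181
φ(1991) = 1991 × (1-1/11) × (1-1/181)
= 1991 × 10/11 × 180/181 = 1800

φ(1991) = 1800


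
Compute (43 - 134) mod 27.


43 - 134 = -91
-91 mod 27 = 17


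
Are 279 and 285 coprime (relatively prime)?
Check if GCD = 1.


Euclidean algorithm:
285 = 1 * 279 + 6
279 = 46 * 6 + 3
6 = 2 * 3 + 0
GCD(279, 285) = 3

No, not coprime (GCD = 3)


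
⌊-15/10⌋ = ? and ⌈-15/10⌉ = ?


-15/10 = -1.5000
floor = -2
ceil = -1

floor = -2, ceil = -1


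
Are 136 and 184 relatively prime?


Euclidean algorithm:
184 = 1 * 136 + 48
136 = 2 * 48 + 40
48 = 1 * 40 + 8
40 = 5 * 8 + 0
GCD(136, 184) = 8

No, not coprime (GCD = 8)


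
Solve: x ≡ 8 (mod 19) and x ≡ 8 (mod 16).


M = 19*16 = 304
M1 = M/19 = 16, M2 = M/16 = 19
M1^(-1) mod 19 = 6, M2^(-1) mod 16 = 11
x = 8*16*6 + 8*19*11 = 2440
2440 mod 304 = 8
Check: 8 mod 19 = 8 ✓, 8 mod 16 = 8 ✓

x ≡ 8 (mod 304)


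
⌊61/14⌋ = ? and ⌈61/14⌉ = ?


61/14 = 4.3571
floor = 4
ceil = 5

floor = 4, ceil = 5


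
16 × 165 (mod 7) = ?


16 × 165 = 2640
2640 mod 7 = 1


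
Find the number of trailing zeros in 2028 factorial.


floor(2028/5) = 405
floor(2028/25) = 81
floor(2028/125) = 16
floor(2028/625) = 3
Total = 505

505 trailing zeros


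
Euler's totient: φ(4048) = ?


4048 = 2^4 × 11 × 23
Prime factors: 2, 11, 23
φ(4048) = 4048 × (1-1/2) × (1-1/11) × (1-1/23)
= 4048 × 1/2 × 10/11 × 22/23 = 1760

φ(4048) = 1760


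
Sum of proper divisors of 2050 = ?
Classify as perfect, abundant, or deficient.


Proper divisors: 1, 2, 5, 10, 25, 41, 50, 82, 205, 410, 1025
Sum = 1 + 2 + 5 + 10 + 25 + 41 + 50 + 82 + 205 + 410 + 1025 = 1856
1856 < 2050 → deficient

s(2050) = 1856 (deficient)


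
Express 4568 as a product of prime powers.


4568 / 2 = 2284
2284 / 2 = 1142
1142 / 2 = 571
571 / 571 = 1
4568 = 2^3 × 571


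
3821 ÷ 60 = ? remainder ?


3821 = 60 * 63 + 41
Check: 3780 + 41 = 3821

q = 63, r = 41


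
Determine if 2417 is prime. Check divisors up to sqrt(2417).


Check divisors up to sqrt(2417) = 49.1630
No divisors found.
2417 is prime.

Yes, 2417 is prime


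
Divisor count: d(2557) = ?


2557 = 2557^1
d(2557) = (1+1) = 2

2 divisors


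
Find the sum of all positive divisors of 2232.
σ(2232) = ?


Divisors of 2232: 1, 2, 3, 4, 6, 8, 9, 12, 18, 24, 31, 36, 62, 72, 93, 124, 186, 248, 279, 372, 558, 744, 1116, 2232
Sum = 1 + 2 + 3 + 4 + 6 + 8 + 9 + 12 + 18 + 24 + 31 + 36 + 62 + 72 + 93 + 124 + 186 + 248 + 279 + 372 + 558 + 744 + 1116 + 2232 = 6240

σ(2232) = 6240


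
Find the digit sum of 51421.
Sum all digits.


5 + 1 + 4 + 2 + 1 = 13


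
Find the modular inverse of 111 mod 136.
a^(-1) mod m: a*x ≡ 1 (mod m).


Use the extended Euclidean algorithm on (136, 111); each row r = 136*s + 111*t:
r=136, s=1, t=0
r=111, s=0, t=1
q=1: r=25, s=1, t=-1   [136*(1) + 111*(-1) = 25]
q=4: r=11, s=-4, t=5   [136*(-4) + 111*(5) = 11]
q=2: r=3, s=9, t=-11   [136*(9) + 111*(-11) = 3]
q=3: r=2, s=-31, t=38   [136*(-31) + 111*(38) = 2]
q=1: r=1, s=40, t=-49   [136*(40) + 111*(-49) = 1]
q=2: r=0, s=-111, t=136   [136*(-111) + 111*(136) = 0]
GCD = 1 with t = -49, so 111*(-49) ≡ 1 (mod 136)
Inverse = -49 mod 136 = 87
Check: 111 * 87 = 9657 ≡ 1 (mod 136)

111^(-1) ≡ 87 (mod 136)


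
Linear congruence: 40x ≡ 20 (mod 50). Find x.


GCD(40, 50) = 10 divides 20
Divide: 4x ≡ 2 (mod 5)
x ≡ 3 (mod 5)


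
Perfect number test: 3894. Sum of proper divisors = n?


Proper divisors of 3894: 1, 2, 3, 6, 11, 22, 33, 59, 66, 118, 177, 354, 649, 1298, 1947
Sum = 1 + 2 + 3 + 6 + 11 + 22 + 33 + 59 + 66 + 118 + 177 + 354 + 649 + 1298 + 1947 = 4746

No, 3894 is not perfect (4746 ≠ 3894)


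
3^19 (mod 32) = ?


3^1 mod 32 = 3
3^2 mod 32 = 9
3^3 mod 32 = 27
3^4 mod 32 = 17
3^5 mod 32 = 19
3^6 mod 32 = 25
3^7 mod 32 = 11
3^8 mod 32 = 1
3^9 mod 32 = 3
3^10 mod 32 = 9
3^11 mod 32 = 27
3^12 mod 32 = 17
3^13 mod 32 = 19
3^14 mod 32 = 25
3^15 mod 32 = 11
3^16 mod 32 = 1
3^17 mod 32 = 3
3^18 mod 32 = 9
3^19 mod 32 = 27


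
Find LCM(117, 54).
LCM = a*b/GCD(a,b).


GCD(117, 54) = 9
LCM = 117*54/9 = 6318/9 = 702

LCM = 702


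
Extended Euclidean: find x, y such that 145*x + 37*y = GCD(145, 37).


Tabular extended Euclidean (each row: r = 145*s + 37*t):
r=145, s=1, t=0
r=37, s=0, t=1
q=3: r=34, s=1, t=-3   [145*(1) + 37*(-3) = 34]
q=1: r=3, s=-1, t=4   [145*(-1) + 37*(4) = 3]
q=11: r=1, s=12, t=-47   [145*(12) + 37*(-47) = 1]
q=3: r=0, s=-37, t=145   [145*(-37) + 37*(145) = 0]
GCD = 1; from the row with r=1: x=12, y=-47
Check: 145*(12) + 37*(-47) = 1740 - 1739 = 1

GCD = 1, x = 12, y = -47


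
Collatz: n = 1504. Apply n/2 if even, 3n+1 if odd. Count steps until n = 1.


1504 → 752 → 376 → 188 → 94 → 47 → 142 → 71 → 214 → 107 → 322 → 161 → 484 → 242 → 121 → 364 → 182 → 91 → 274 → 137 → 412 → 206 → 103 → 310 → 155 → 466 → 233 → 700 → 350 → 175 → 526 → 263 → 790 → 395 → 1186 → 593 → 1780 → 890 → 445 → 1336 → 668 → 334 → 167 → 502 → 251 → 754 → 377 → 1132 → 566 → 283 → 850 → 425 → 1276 → 638 → 319 → 958 → 479 → 1438 → 719 → 2158 → 1079 → 3238 → 1619 → 4858 → 2429 → 7288 → 3644 → 1822 → 911 → 2734 → 1367 → 4102 → 2051 → 6154 → 3077 → 9232 → 4616 → 2308 → 1154 → 577 → 1732 → 866 → 433 → 1300 → 650 → 325 → 976 → 488 → 244 → 122 → 61 → 184 → 92 → 46 → 23 → 70 → 35 → 106 → 53 → 160 → 80 → 40 → 20 → 10 → 5 → 16 → 8 → 4 → 2 → 1
Total steps = 109

109 steps


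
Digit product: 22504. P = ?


2 × 2 × 5 × 0 × 4 = 0


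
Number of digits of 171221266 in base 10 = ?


171221266 has 9 digits in base 10
floor(log10(171221266)) + 1 = floor(8.2336) + 1 = 9

9 digits (base 10)


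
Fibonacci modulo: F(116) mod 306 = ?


F(k) mod 306 for k=1..116:
1, 1, 2, 3, 5, 8, 13, 21, 34, 55, 89, 144, 233, 71, 304, 69, 67, 136, 203, 33, 236, 269, 199, 162, 55, 217, 272, 183, 149, 26, 175, 201, 70, 271, 35, 0, 35, 35, 70, 105, 175, 280, 149, 123, 272, 89, 55, 144, 199, 37, 236, 273, 203, 170, 67, 237, 304, 235, 233, 162, 89, 251, 34, 285, 13, 298, 5, 303, 2, 305, 1, 0, 1, 1, 2, 3, 5, 8, 13, 21, 34, 55, 89, 144, 233, 71, 304, 69, 67, 136, 203, 33, 236, 269, 199, 162, 55, 217, 272, 183, 149, 26, 175, 201, 70, 271, 35, 0, 35, 35, 70, 105, 175, 280, 149, 123
F(116) mod 306 = 123


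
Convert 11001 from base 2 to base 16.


11001 (base 2) = 25 (decimal)
25 (decimal) = 19 (base 16)


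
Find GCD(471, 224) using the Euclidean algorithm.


471 = 2 * 224 + 23
224 = 9 * 23 + 17
23 = 1 * 17 + 6
17 = 2 * 6 + 5
6 = 1 * 5 + 1
5 = 5 * 1 + 0
GCD = 1


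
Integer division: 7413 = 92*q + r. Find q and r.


7413 = 92 * 80 + 53
Check: 7360 + 53 = 7413

q = 80, r = 53


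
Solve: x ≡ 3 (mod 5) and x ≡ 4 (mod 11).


M = 5*11 = 55
M1 = M/5 = 11, M2 = M/11 = 5
M1^(-1) mod 5 = 1, M2^(-1) mod 11 = 9
x = 3*11*1 + 4*5*9 = 213
213 mod 55 = 48
Check: 48 mod 5 = 3 ✓, 48 mod 11 = 4 ✓

x ≡ 48 (mod 55)


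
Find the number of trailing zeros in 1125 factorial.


floor(1125/5) = 225
floor(1125/25) = 45
floor(1125/125) = 9
floor(1125/625) = 1
Total = 280

280 trailing zeros


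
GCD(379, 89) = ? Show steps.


379 = 4 * 89 + 23
89 = 3 * 23 + 20
23 = 1 * 20 + 3
20 = 6 * 3 + 2
3 = 1 * 2 + 1
2 = 2 * 1 + 0
GCD = 1


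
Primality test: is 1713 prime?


1713 / 3 = 571 (exact division)
1713 is NOT prime.

No, 1713 is not prime


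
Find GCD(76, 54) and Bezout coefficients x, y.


Tabular extended Euclidean (each row: r = 76*s + 54*t):
r=76, s=1, t=0
r=54, s=0, t=1
q=1: r=22, s=1, t=-1   [76*(1) + 54*(-1) = 22]
q=2: r=10, s=-2, t=3   [76*(-2) + 54*(3) = 10]
q=2: r=2, s=5, t=-7   [76*(5) + 54*(-7) = 2]
q=5: r=0, s=-27, t=38   [76*(-27) + 54*(38) = 0]
GCD = 2; from the row with r=2: x=5, y=-7
Check: 76*(5) + 54*(-7) = 380 - 378 = 2

GCD = 2, x = 5, y = -7


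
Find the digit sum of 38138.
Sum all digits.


3 + 8 + 1 + 3 + 8 = 23


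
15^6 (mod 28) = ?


15^1 mod 28 = 15
15^2 mod 28 = 1
15^3 mod 28 = 15
15^4 mod 28 = 1
15^5 mod 28 = 15
15^6 mod 28 = 1


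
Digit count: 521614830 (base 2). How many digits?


521614830 in base 2 = 11111000101110011010111101110
Number of digits = 29

29 digits (base 2)


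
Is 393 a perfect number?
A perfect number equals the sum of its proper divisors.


Proper divisors of 393: 1, 3, 131
Sum = 1 + 3 + 131 = 135

No, 393 is not perfect (135 ≠ 393)


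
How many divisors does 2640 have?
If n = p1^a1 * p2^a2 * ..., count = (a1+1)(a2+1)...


2640 = 2^4 × 3^1 × 5^1 × 11^1
d(2640) = (4+1) × (1+1) × (1+1) × (1+1) = 40

40 divisors


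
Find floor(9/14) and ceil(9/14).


9/14 = 0.6429
floor = 0
ceil = 1

floor = 0, ceil = 1


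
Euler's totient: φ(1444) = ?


1444 = 2^2 × 19^2
Prime factors: 2, 19
φ(1444) = 1444 × (1-1/2) × (1-1/19)
= 1444 × 1/2 × 18/19 = 684

φ(1444) = 684


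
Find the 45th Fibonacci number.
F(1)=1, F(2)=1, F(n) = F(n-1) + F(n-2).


Sequence: 1, 1, 2, 3, 5, 8, 13, 21, 34, 55, 89, 144, 233, 377, 610, 987, 1597, 2584, 4181, 6765, 10946, 17711, 28657, 46368, 75025, 121393, 196418, 317811, 514229, 832040, 1346269, 2178309, 3524578, 5702887, 9227465, 14930352, 24157817, 39088169, 63245986, 102334155, 165580141, 267914296, 433494437, 701408733, 1134903170
F(45) = 1134903170


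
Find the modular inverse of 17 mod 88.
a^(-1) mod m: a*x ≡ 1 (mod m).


Use the extended Euclidean algorithm on (88, 17); each row r = 88*s + 17*t:
r=88, s=1, t=0
r=17, s=0, t=1
q=5: r=3, s=1, t=-5   [88*(1) + 17*(-5) = 3]
q=5: r=2, s=-5, t=26   [88*(-5) + 17*(26) = 2]
q=1: r=1, s=6, t=-31   [88*(6) + 17*(-31) = 1]
q=2: r=0, s=-17, t=88   [88*(-17) + 17*(88) = 0]
GCD = 1 with t = -31, so 17*(-31) ≡ 1 (mod 88)
Inverse = -31 mod 88 = 57
Check: 17 * 57 = 969 ≡ 1 (mod 88)

17^(-1) ≡ 57 (mod 88)


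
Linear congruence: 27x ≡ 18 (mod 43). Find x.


GCD(27, 43) = 1, unique solution
a^(-1) mod 43 = 8
x = 8 * 18 mod 43 = 15

x ≡ 15 (mod 43)


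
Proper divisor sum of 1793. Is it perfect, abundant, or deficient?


Proper divisors: 1, 11, 163
Sum = 1 + 11 + 163 = 175
175 < 1793 → deficient

s(1793) = 175 (deficient)


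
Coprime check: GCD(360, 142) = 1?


Euclidean algorithm:
360 = 2 * 142 + 76
142 = 1 * 76 + 66
76 = 1 * 66 + 10
66 = 6 * 10 + 6
10 = 1 * 6 + 4
6 = 1 * 4 + 2
4 = 2 * 2 + 0
GCD(360, 142) = 2

No, not coprime (GCD = 2)


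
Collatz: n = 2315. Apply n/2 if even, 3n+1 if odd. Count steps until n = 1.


2315 → 6946 → 3473 → 10420 → 5210 → 2605 → 7816 → 3908 → 1954 → 977 → 2932 → 1466 → 733 → 2200 → 1100 → 550 → 275 → 826 → 413 → 1240 → 620 → 310 → 155 → 466 → 233 → 700 → 350 → 175 → 526 → 263 → 790 → 395 → 1186 → 593 → 1780 → 890 → 445 → 1336 → 668 → 334 → 167 → 502 → 251 → 754 → 377 → 1132 → 566 → 283 → 850 → 425 → 1276 → 638 → 319 → 958 → 479 → 1438 → 719 → 2158 → 1079 → 3238 → 1619 → 4858 → 2429 → 7288 → 3644 → 1822 → 911 → 2734 → 1367 → 4102 → 2051 → 6154 → 3077 → 9232 → 4616 → 2308 → 1154 → 577 → 1732 → 866 → 433 → 1300 → 650 → 325 → 976 → 488 → 244 → 122 → 61 → 184 → 92 → 46 → 23 → 70 → 35 → 106 → 53 → 160 → 80 → 40 → 20 → 10 → 5 → 16 → 8 → 4 → 2 → 1
Total steps = 107

107 steps


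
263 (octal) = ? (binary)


263 (base 8) = 179 (decimal)
179 (decimal) = 10110011 (base 2)


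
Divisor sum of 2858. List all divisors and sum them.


Divisors of 2858: 1, 2, 1429, 2858
Sum = 1 + 2 + 1429 + 2858 = 4290

σ(2858) = 4290


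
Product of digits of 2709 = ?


2 × 7 × 0 × 9 = 0


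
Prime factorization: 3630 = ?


3630 / 2 = 1815
1815 / 3 = 605
605 / 5 = 121
121 / 11 = 11
11 / 11 = 1
3630 = 2 × 3 × 5 × 11^2


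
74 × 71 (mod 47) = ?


74 × 71 = 5254
5254 mod 47 = 37


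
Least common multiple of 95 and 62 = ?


GCD(95, 62) = 1
LCM = 95*62/1 = 5890/1 = 5890

LCM = 5890


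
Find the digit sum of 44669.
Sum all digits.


4 + 4 + 6 + 6 + 9 = 29


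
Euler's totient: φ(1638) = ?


1638 = 2 × 3^2 × 7 × 13
Prime factors: 2, 3, 7, 13
φ(1638) = 1638 × (1-1/2) × (1-1/3) × (1-1/7) × (1-1/13)
= 1638 × 1/2 × 2/3 × 6/7 × 12/13 = 432

φ(1638) = 432


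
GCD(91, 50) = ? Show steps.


91 = 1 * 50 + 41
50 = 1 * 41 + 9
41 = 4 * 9 + 5
9 = 1 * 5 + 4
5 = 1 * 4 + 1
4 = 4 * 1 + 0
GCD = 1


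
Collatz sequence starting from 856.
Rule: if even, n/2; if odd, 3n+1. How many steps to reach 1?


856 → 428 → 214 → 107 → 322 → 161 → 484 → 242 → 121 → 364 → 182 → 91 → 274 → 137 → 412 → 206 → 103 → 310 → 155 → 466 → 233 → 700 → 350 → 175 → 526 → 263 → 790 → 395 → 1186 → 593 → 1780 → 890 → 445 → 1336 → 668 → 334 → 167 → 502 → 251 → 754 → 377 → 1132 → 566 → 283 → 850 → 425 → 1276 → 638 → 319 → 958 → 479 → 1438 → 719 → 2158 → 1079 → 3238 → 1619 → 4858 → 2429 → 7288 → 3644 → 1822 → 911 → 2734 → 1367 → 4102 → 2051 → 6154 → 3077 → 9232 → 4616 → 2308 → 1154 → 577 → 1732 → 866 → 433 → 1300 → 650 → 325 → 976 → 488 → 244 → 122 → 61 → 184 → 92 → 46 → 23 → 70 → 35 → 106 → 53 → 160 → 80 → 40 → 20 → 10 → 5 → 16 → 8 → 4 → 2 → 1
Total steps = 103

103 steps


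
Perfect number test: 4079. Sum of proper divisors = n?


Proper divisors of 4079: 1
Sum = 1 = 1

No, 4079 is not perfect (1 ≠ 4079)


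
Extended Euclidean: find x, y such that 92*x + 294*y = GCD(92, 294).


Tabular extended Euclidean (each row: r = 92*s + 294*t):
r=92, s=1, t=0
r=294, s=0, t=1
q=0: r=92, s=1, t=0   [92*(1) + 294*(0) = 92]
q=3: r=18, s=-3, t=1   [92*(-3) + 294*(1) = 18]
q=5: r=2, s=16, t=-5   [92*(16) + 294*(-5) = 2]
q=9: r=0, s=-147, t=46   [92*(-147) + 294*(46) = 0]
GCD = 2; from the row with r=2: x=16, y=-5
Check: 92*(16) + 294*(-5) = 1472 - 1470 = 2

GCD = 2, x = 16, y = -5


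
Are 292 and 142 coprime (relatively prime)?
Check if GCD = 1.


Euclidean algorithm:
292 = 2 * 142 + 8
142 = 17 * 8 + 6
8 = 1 * 6 + 2
6 = 3 * 2 + 0
GCD(292, 142) = 2

No, not coprime (GCD = 2)


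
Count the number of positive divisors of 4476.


4476 = 2^2 × 3^1 × 373^1
d(4476) = (2+1) × (1+1) × (1+1) = 12

12 divisors


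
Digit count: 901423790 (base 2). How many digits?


901423790 in base 2 = 110101101110101010001010101110
Number of digits = 30

30 digits (base 2)


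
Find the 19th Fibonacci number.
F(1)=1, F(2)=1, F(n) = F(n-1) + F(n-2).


Sequence: 1, 1, 2, 3, 5, 8, 13, 21, 34, 55, 89, 144, 233, 377, 610, 987, 1597, 2584, 4181
F(19) = 4181


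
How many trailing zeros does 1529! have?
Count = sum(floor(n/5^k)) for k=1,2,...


floor(1529/5) = 305
floor(1529/25) = 61
floor(1529/125) = 12
floor(1529/625) = 2
Total = 380

380 trailing zeros


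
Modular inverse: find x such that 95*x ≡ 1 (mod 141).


Use the extended Euclidean algorithm on (141, 95); each row r = 141*s + 95*t:
r=141, s=1, t=0
r=95, s=0, t=1
q=1: r=46, s=1, t=-1   [141*(1) + 95*(-1) = 46]
q=2: r=3, s=-2, t=3   [141*(-2) + 95*(3) = 3]
q=15: r=1, s=31, t=-46   [141*(31) + 95*(-46) = 1]
q=3: r=0, s=-95, t=141   [141*(-95) + 95*(141) = 0]
GCD = 1 with t = -46, so 95*(-46) ≡ 1 (mod 141)
Inverse = -46 mod 141 = 95
Check: 95 * 95 = 9025 ≡ 1 (mod 141)

95^(-1) ≡ 95 (mod 141)


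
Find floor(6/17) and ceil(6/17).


6/17 = 0.3529
floor = 0
ceil = 1

floor = 0, ceil = 1


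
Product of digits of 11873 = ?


1 × 1 × 8 × 7 × 3 = 168
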